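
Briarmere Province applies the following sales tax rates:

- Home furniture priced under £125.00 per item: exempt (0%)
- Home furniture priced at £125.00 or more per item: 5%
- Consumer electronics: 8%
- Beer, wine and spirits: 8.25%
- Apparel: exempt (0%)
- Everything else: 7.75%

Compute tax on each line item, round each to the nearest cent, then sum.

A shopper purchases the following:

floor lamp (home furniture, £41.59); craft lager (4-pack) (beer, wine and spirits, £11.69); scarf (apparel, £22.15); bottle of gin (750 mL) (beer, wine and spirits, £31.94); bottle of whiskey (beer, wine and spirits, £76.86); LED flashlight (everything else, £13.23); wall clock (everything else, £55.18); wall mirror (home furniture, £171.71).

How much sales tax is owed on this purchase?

Floor lamp £41.59: home furniture, under £125.00 → 0% → £0.00
Craft lager (4-pack) £11.69: beer, wine and spirits → 8.25% → £0.96
Scarf £22.15: apparel → 0% → £0.00
Bottle of gin (750 mL) £31.94: beer, wine and spirits → 8.25% → £2.64
Bottle of whiskey £76.86: beer, wine and spirits → 8.25% → £6.34
LED flashlight £13.23: everything else → 7.75% → £1.03
Wall clock £55.18: everything else → 7.75% → £4.28
Wall mirror £171.71: home furniture, £125.00 or more → 5% → £8.59
Total tax = £0.96 + £2.64 + £6.34 + £1.03 + £4.28 + £8.59 = £23.84

£23.84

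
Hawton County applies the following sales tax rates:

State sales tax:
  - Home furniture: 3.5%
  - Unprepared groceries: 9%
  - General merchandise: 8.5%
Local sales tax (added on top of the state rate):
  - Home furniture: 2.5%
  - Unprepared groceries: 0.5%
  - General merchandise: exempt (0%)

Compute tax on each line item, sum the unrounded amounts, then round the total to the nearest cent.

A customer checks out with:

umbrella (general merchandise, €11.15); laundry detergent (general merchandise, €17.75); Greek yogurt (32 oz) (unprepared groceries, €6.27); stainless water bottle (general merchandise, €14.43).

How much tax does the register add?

Umbrella €11.15: general merchandise → 8.5% + 0% local = 8.5% → €0.94775
Laundry detergent €17.75: general merchandise → 8.5% + 0% local = 8.5% → €1.50875
Greek yogurt (32 oz) €6.27: unprepared groceries → 9% + 0.5% local = 9.5% → €0.59565
Stainless water bottle €14.43: general merchandise → 8.5% + 0% local = 8.5% → €1.22655
Unrounded tax sum = €4.2787 → €4.28

€4.28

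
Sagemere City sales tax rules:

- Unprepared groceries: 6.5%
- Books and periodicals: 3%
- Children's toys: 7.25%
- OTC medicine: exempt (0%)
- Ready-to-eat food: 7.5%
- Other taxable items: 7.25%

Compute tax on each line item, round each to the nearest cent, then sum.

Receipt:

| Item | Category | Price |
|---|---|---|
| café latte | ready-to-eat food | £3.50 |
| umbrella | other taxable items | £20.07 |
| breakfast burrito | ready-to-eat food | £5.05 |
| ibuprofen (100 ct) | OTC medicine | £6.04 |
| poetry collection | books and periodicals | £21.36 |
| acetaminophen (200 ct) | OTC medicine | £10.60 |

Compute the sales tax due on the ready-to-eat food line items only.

£0.64

Café latte £3.50: ready-to-eat food → 7.5% → £0.26
Breakfast burrito £5.05: ready-to-eat food → 7.5% → £0.38
Tax on ready-to-eat food = £0.26 + £0.38 = £0.64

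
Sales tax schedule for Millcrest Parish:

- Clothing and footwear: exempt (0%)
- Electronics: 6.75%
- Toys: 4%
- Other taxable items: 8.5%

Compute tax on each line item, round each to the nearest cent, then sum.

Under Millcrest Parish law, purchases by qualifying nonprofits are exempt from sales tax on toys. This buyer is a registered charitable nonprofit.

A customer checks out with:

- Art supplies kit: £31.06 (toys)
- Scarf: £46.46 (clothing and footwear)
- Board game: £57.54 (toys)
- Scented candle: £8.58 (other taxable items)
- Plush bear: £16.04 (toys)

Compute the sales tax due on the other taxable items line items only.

£0.73

Scented candle £8.58: other taxable items → 8.5% → £0.73
Tax on other taxable items = £0.73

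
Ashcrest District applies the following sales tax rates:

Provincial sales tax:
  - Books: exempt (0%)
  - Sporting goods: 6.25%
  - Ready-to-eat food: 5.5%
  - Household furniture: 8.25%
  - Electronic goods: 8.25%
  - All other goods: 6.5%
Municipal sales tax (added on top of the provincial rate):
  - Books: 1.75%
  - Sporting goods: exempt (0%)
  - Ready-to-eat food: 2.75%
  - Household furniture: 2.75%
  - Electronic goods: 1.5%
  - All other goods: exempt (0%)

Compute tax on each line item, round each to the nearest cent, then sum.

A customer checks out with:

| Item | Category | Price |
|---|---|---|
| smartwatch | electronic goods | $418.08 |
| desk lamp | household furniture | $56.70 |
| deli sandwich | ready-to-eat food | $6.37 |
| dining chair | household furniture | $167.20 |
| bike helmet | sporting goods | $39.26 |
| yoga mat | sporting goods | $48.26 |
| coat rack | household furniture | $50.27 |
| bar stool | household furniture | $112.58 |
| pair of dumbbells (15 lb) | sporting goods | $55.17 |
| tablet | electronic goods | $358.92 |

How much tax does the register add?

$127.74

Smartwatch $418.08: electronic goods → 8.25% + 1.5% municipal = 9.75% → $40.76
Desk lamp $56.70: household furniture → 8.25% + 2.75% municipal = 11% → $6.24
Deli sandwich $6.37: ready-to-eat food → 5.5% + 2.75% municipal = 8.25% → $0.53
Dining chair $167.20: household furniture → 8.25% + 2.75% municipal = 11% → $18.39
Bike helmet $39.26: sporting goods → 6.25% + 0% municipal = 6.25% → $2.45
Yoga mat $48.26: sporting goods → 6.25% + 0% municipal = 6.25% → $3.02
Coat rack $50.27: household furniture → 8.25% + 2.75% municipal = 11% → $5.53
Bar stool $112.58: household furniture → 8.25% + 2.75% municipal = 11% → $12.38
Pair of dumbbells (15 lb) $55.17: sporting goods → 6.25% + 0% municipal = 6.25% → $3.45
Tablet $358.92: electronic goods → 8.25% + 1.5% municipal = 9.75% → $34.99
Total tax = $40.76 + $6.24 + $0.53 + $18.39 + $2.45 + $3.02 + $5.53 + $12.38 + $3.45 + $34.99 = $127.74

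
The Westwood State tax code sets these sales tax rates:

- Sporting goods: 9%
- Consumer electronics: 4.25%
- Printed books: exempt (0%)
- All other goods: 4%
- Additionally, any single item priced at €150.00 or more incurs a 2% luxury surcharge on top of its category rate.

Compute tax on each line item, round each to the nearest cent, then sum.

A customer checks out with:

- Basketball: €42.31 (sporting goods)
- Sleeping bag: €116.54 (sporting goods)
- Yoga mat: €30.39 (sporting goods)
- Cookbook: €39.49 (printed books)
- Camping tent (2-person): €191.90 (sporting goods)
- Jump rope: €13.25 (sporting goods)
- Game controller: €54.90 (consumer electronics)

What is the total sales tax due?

Basketball €42.31: sporting goods → 9% → €3.81
Sleeping bag €116.54: sporting goods → 9% → €10.49
Yoga mat €30.39: sporting goods → 9% → €2.74
Cookbook €39.49: printed books → 0% → €0.00
Camping tent (2-person) €191.90: sporting goods → 9% + 2% surcharge = 11% → €21.11
Jump rope €13.25: sporting goods → 9% → €1.19
Game controller €54.90: consumer electronics → 4.25% → €2.33
Total tax = €3.81 + €10.49 + €2.74 + €21.11 + €1.19 + €2.33 = €41.67

€41.67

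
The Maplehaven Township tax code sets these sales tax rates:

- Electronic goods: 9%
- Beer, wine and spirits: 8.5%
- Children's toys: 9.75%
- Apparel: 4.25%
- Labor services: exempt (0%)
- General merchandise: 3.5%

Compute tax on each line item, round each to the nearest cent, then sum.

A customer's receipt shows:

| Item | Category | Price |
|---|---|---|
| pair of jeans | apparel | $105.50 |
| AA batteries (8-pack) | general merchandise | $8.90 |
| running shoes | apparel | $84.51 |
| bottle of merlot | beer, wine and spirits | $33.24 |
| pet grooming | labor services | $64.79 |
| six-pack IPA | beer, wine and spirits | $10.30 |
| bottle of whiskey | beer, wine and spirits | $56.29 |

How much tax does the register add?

Pair of jeans $105.50: apparel → 4.25% → $4.48
AA batteries (8-pack) $8.90: general merchandise → 3.5% → $0.31
Running shoes $84.51: apparel → 4.25% → $3.59
Bottle of merlot $33.24: beer, wine and spirits → 8.5% → $2.83
Pet grooming $64.79: labor services → 0% → $0.00
Six-pack IPA $10.30: beer, wine and spirits → 8.5% → $0.88
Bottle of whiskey $56.29: beer, wine and spirits → 8.5% → $4.78
Total tax = $4.48 + $0.31 + $3.59 + $2.83 + $0.88 + $4.78 = $16.87

$16.87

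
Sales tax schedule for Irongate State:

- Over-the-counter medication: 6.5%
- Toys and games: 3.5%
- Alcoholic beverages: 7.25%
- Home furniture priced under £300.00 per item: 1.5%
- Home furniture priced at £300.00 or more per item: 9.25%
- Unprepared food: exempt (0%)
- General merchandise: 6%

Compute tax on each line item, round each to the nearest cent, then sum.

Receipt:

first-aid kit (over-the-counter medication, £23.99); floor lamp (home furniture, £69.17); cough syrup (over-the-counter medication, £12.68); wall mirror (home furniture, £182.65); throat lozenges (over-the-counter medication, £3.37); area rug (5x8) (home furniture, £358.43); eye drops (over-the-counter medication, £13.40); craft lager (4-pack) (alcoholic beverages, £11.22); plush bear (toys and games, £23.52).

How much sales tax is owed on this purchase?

£42.03

First-aid kit £23.99: over-the-counter medication → 6.5% → £1.56
Floor lamp £69.17: home furniture, under £300.00 → 1.5% → £1.04
Cough syrup £12.68: over-the-counter medication → 6.5% → £0.82
Wall mirror £182.65: home furniture, under £300.00 → 1.5% → £2.74
Throat lozenges £3.37: over-the-counter medication → 6.5% → £0.22
Area rug (5x8) £358.43: home furniture, £300.00 or more → 9.25% → £33.15
Eye drops £13.40: over-the-counter medication → 6.5% → £0.87
Craft lager (4-pack) £11.22: alcoholic beverages → 7.25% → £0.81
Plush bear £23.52: toys and games → 3.5% → £0.82
Total tax = £1.56 + £1.04 + £0.82 + £2.74 + £0.22 + £33.15 + £0.87 + £0.81 + £0.82 = £42.03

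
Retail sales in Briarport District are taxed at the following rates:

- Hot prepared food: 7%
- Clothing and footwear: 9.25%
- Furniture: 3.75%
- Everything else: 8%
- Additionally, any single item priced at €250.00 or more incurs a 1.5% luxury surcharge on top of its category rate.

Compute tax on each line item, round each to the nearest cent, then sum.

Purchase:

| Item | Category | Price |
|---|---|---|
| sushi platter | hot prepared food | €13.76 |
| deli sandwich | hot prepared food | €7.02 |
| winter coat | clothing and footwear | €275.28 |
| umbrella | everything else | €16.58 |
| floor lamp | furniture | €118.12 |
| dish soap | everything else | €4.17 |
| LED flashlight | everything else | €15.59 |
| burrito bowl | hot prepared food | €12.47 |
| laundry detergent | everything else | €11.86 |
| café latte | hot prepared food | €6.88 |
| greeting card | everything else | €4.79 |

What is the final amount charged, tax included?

Sushi platter €13.76: hot prepared food → 7% → €0.96
Deli sandwich €7.02: hot prepared food → 7% → €0.49
Winter coat €275.28: clothing and footwear → 9.25% + 1.5% surcharge = 10.75% → €29.59
Umbrella €16.58: everything else → 8% → €1.33
Floor lamp €118.12: furniture → 3.75% → €4.43
Dish soap €4.17: everything else → 8% → €0.33
LED flashlight €15.59: everything else → 8% → €1.25
Burrito bowl €12.47: hot prepared food → 7% → €0.87
Laundry detergent €11.86: everything else → 8% → €0.95
Café latte €6.88: hot prepared food → 7% → €0.48
Greeting card €4.79: everything else → 8% → €0.38
Subtotal = €486.52; tax = €41.06; total due = €527.58

€527.58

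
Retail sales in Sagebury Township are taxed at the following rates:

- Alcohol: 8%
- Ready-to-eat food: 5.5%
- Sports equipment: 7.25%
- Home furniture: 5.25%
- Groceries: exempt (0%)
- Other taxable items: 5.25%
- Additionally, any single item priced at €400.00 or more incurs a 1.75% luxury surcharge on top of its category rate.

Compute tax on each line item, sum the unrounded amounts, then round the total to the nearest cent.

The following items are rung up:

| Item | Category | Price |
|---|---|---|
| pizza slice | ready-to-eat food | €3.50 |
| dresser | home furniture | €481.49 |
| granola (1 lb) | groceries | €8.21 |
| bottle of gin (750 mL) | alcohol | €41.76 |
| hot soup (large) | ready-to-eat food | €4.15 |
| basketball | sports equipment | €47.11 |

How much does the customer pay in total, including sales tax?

Pizza slice €3.50: ready-to-eat food → 5.5% → €0.1925
Dresser €481.49: home furniture → 5.25% + 1.75% surcharge = 7% → €33.7043
Granola (1 lb) €8.21: groceries → 0% → €0.00
Bottle of gin (750 mL) €41.76: alcohol → 8% → €3.3408
Hot soup (large) €4.15: ready-to-eat food → 5.5% → €0.22825
Basketball €47.11: sports equipment → 7.25% → €3.415475
Subtotal = €586.22; unrounded tax = €40.881325 → €40.88; total due = €627.10

€627.10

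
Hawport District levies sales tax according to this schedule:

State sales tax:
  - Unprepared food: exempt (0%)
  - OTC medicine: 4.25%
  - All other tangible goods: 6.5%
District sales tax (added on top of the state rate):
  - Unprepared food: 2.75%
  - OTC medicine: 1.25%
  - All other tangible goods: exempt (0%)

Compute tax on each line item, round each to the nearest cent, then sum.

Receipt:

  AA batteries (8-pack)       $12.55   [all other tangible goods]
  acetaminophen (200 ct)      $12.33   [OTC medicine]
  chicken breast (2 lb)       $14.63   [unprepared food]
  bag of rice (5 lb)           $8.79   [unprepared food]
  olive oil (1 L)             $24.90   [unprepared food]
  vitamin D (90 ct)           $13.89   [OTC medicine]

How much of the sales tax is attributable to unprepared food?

Chicken breast (2 lb) $14.63: unprepared food → 0% + 2.75% district = 2.75% → $0.40
Bag of rice (5 lb) $8.79: unprepared food → 0% + 2.75% district = 2.75% → $0.24
Olive oil (1 L) $24.90: unprepared food → 0% + 2.75% district = 2.75% → $0.68
Tax on unprepared food = $0.40 + $0.24 + $0.68 = $1.32

$1.32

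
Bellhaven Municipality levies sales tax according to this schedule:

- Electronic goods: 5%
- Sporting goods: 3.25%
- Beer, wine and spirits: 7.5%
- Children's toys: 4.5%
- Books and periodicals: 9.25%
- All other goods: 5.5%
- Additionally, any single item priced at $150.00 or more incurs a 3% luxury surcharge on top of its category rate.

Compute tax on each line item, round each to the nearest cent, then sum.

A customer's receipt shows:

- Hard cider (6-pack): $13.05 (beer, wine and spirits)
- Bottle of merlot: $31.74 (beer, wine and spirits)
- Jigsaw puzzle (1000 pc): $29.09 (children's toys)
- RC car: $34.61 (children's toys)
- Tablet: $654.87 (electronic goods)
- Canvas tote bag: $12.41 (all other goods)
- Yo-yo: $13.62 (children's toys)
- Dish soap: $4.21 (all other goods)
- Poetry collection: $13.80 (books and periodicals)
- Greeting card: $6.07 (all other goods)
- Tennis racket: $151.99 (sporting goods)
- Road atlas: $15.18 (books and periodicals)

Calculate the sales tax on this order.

$72.65

Hard cider (6-pack) $13.05: beer, wine and spirits → 7.5% → $0.98
Bottle of merlot $31.74: beer, wine and spirits → 7.5% → $2.38
Jigsaw puzzle (1000 pc) $29.09: children's toys → 4.5% → $1.31
RC car $34.61: children's toys → 4.5% → $1.56
Tablet $654.87: electronic goods → 5% + 3% surcharge = 8% → $52.39
Canvas tote bag $12.41: all other goods → 5.5% → $0.68
Yo-yo $13.62: children's toys → 4.5% → $0.61
Dish soap $4.21: all other goods → 5.5% → $0.23
Poetry collection $13.80: books and periodicals → 9.25% → $1.28
Greeting card $6.07: all other goods → 5.5% → $0.33
Tennis racket $151.99: sporting goods → 3.25% + 3% surcharge = 6.25% → $9.50
Road atlas $15.18: books and periodicals → 9.25% → $1.40
Total tax = $0.98 + $2.38 + $1.31 + $1.56 + $52.39 + $0.68 + $0.61 + $0.23 + $1.28 + $0.33 + $9.50 + $1.40 = $72.65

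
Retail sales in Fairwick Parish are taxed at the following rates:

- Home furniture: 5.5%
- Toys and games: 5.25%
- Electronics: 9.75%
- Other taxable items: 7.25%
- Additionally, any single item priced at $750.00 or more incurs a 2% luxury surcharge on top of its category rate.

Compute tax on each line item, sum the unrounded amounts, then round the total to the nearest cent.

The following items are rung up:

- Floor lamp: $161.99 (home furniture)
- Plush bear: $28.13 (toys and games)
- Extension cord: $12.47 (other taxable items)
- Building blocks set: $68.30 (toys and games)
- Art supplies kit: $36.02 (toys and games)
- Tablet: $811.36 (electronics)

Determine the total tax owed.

$112.10

Floor lamp $161.99: home furniture → 5.5% → $8.90945
Plush bear $28.13: toys and games → 5.25% → $1.476825
Extension cord $12.47: other taxable items → 7.25% → $0.904075
Building blocks set $68.30: toys and games → 5.25% → $3.58575
Art supplies kit $36.02: toys and games → 5.25% → $1.89105
Tablet $811.36: electronics → 9.75% + 2% surcharge = 11.75% → $95.3348
Unrounded tax sum = $112.10195 → $112.10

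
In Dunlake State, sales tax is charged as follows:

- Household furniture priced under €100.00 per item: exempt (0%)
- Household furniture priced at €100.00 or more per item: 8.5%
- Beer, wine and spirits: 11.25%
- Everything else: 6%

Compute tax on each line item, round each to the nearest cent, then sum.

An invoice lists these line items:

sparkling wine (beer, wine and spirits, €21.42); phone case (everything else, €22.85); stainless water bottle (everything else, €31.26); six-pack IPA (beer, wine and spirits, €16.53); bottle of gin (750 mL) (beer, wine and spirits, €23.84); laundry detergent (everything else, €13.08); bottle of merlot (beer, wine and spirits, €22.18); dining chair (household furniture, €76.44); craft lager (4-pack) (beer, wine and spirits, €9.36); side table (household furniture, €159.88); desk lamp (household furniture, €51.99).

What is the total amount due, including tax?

€476.95

Sparkling wine €21.42: beer, wine and spirits → 11.25% → €2.41
Phone case €22.85: everything else → 6% → €1.37
Stainless water bottle €31.26: everything else → 6% → €1.88
Six-pack IPA €16.53: beer, wine and spirits → 11.25% → €1.86
Bottle of gin (750 mL) €23.84: beer, wine and spirits → 11.25% → €2.68
Laundry detergent €13.08: everything else → 6% → €0.78
Bottle of merlot €22.18: beer, wine and spirits → 11.25% → €2.50
Dining chair €76.44: household furniture, under €100.00 → 0% → €0.00
Craft lager (4-pack) €9.36: beer, wine and spirits → 11.25% → €1.05
Side table €159.88: household furniture, €100.00 or more → 8.5% → €13.59
Desk lamp €51.99: household furniture, under €100.00 → 0% → €0.00
Subtotal = €448.83; tax = €28.12; total due = €476.95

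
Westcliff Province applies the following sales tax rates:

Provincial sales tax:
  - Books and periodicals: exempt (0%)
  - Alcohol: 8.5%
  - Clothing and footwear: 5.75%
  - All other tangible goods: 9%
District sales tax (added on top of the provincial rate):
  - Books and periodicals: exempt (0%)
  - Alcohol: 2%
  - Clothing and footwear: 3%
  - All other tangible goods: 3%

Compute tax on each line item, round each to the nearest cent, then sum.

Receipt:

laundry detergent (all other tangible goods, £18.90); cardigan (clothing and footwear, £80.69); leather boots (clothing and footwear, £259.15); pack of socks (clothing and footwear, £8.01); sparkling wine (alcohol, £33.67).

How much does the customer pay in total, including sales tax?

Laundry detergent £18.90: all other tangible goods → 9% + 3% district = 12% → £2.27
Cardigan £80.69: clothing and footwear → 5.75% + 3% district = 8.75% → £7.06
Leather boots £259.15: clothing and footwear → 5.75% + 3% district = 8.75% → £22.68
Pack of socks £8.01: clothing and footwear → 5.75% + 3% district = 8.75% → £0.70
Sparkling wine £33.67: alcohol → 8.5% + 2% district = 10.5% → £3.54
Subtotal = £400.42; tax = £36.25; total due = £436.67

£436.67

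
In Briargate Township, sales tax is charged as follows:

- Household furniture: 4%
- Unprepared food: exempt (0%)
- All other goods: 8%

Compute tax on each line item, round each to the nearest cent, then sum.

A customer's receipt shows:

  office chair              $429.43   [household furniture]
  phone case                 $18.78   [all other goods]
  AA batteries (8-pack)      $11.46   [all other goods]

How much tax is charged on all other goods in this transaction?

Phone case $18.78: all other goods → 8% → $1.50
AA batteries (8-pack) $11.46: all other goods → 8% → $0.92
Tax on all other goods = $1.50 + $0.92 = $2.42

$2.42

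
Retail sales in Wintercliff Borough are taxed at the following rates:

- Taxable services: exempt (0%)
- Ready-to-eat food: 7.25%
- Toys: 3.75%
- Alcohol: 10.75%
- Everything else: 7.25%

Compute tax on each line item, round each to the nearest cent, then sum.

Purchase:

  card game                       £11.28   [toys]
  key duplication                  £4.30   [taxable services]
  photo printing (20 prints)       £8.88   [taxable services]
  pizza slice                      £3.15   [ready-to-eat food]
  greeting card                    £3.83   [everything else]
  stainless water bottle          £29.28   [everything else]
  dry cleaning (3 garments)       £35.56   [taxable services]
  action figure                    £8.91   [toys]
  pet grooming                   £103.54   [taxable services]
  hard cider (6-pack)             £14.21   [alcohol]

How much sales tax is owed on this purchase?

£4.91

Card game £11.28: toys → 3.75% → £0.42
Key duplication £4.30: taxable services → 0% → £0.00
Photo printing (20 prints) £8.88: taxable services → 0% → £0.00
Pizza slice £3.15: ready-to-eat food → 7.25% → £0.23
Greeting card £3.83: everything else → 7.25% → £0.28
Stainless water bottle £29.28: everything else → 7.25% → £2.12
Dry cleaning (3 garments) £35.56: taxable services → 0% → £0.00
Action figure £8.91: toys → 3.75% → £0.33
Pet grooming £103.54: taxable services → 0% → £0.00
Hard cider (6-pack) £14.21: alcohol → 10.75% → £1.53
Total tax = £0.42 + £0.23 + £0.28 + £2.12 + £0.33 + £1.53 = £4.91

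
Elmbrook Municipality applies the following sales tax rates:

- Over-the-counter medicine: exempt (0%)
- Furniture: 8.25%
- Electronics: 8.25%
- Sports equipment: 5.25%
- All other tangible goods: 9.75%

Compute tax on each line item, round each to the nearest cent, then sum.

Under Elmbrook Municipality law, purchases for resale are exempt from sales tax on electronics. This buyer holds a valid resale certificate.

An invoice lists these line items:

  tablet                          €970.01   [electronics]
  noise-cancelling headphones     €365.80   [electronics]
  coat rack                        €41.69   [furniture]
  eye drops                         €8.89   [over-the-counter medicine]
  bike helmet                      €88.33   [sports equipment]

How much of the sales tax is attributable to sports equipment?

Bike helmet €88.33: sports equipment → 5.25% → €4.64
Tax on sports equipment = €4.64

€4.64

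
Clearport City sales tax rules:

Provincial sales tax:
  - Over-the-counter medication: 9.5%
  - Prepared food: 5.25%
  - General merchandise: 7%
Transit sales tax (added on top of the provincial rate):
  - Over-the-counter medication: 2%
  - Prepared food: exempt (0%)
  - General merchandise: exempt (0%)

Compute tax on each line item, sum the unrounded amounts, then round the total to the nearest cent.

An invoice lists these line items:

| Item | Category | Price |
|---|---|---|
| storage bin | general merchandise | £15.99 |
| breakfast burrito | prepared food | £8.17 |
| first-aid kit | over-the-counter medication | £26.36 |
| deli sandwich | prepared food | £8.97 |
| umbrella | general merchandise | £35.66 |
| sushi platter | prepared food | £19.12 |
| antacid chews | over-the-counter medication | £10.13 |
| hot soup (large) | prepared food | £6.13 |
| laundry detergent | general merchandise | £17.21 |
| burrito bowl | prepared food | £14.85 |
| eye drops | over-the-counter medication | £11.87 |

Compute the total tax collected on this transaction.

Storage bin £15.99: general merchandise → 7% + 0% transit = 7% → £1.1193
Breakfast burrito £8.17: prepared food → 5.25% + 0% transit = 5.25% → £0.428925
First-aid kit £26.36: over-the-counter medication → 9.5% + 2% transit = 11.5% → £3.0314
Deli sandwich £8.97: prepared food → 5.25% + 0% transit = 5.25% → £0.470925
Umbrella £35.66: general merchandise → 7% + 0% transit = 7% → £2.4962
Sushi platter £19.12: prepared food → 5.25% + 0% transit = 5.25% → £1.0038
Antacid chews £10.13: over-the-counter medication → 9.5% + 2% transit = 11.5% → £1.16495
Hot soup (large) £6.13: prepared food → 5.25% + 0% transit = 5.25% → £0.321825
Laundry detergent £17.21: general merchandise → 7% + 0% transit = 7% → £1.2047
Burrito bowl £14.85: prepared food → 5.25% + 0% transit = 5.25% → £0.779625
Eye drops £11.87: over-the-counter medication → 9.5% + 2% transit = 11.5% → £1.36505
Unrounded tax sum = £13.3867 → £13.39

£13.39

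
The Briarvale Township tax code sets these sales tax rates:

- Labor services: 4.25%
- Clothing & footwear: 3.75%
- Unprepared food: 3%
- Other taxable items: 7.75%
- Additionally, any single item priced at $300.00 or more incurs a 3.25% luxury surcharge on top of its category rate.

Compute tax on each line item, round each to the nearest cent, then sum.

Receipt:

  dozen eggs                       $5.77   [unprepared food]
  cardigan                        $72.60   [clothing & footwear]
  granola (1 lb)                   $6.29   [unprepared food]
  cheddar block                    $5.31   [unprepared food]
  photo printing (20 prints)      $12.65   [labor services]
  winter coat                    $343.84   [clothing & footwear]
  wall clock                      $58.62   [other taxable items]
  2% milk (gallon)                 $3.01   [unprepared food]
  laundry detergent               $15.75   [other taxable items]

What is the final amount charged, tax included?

$557.54

Dozen eggs $5.77: unprepared food → 3% → $0.17
Cardigan $72.60: clothing & footwear → 3.75% → $2.72
Granola (1 lb) $6.29: unprepared food → 3% → $0.19
Cheddar block $5.31: unprepared food → 3% → $0.16
Photo printing (20 prints) $12.65: labor services → 4.25% → $0.54
Winter coat $343.84: clothing & footwear → 3.75% + 3.25% surcharge = 7% → $24.07
Wall clock $58.62: other taxable items → 7.75% → $4.54
2% milk (gallon) $3.01: unprepared food → 3% → $0.09
Laundry detergent $15.75: other taxable items → 7.75% → $1.22
Subtotal = $523.84; tax = $33.70; total due = $557.54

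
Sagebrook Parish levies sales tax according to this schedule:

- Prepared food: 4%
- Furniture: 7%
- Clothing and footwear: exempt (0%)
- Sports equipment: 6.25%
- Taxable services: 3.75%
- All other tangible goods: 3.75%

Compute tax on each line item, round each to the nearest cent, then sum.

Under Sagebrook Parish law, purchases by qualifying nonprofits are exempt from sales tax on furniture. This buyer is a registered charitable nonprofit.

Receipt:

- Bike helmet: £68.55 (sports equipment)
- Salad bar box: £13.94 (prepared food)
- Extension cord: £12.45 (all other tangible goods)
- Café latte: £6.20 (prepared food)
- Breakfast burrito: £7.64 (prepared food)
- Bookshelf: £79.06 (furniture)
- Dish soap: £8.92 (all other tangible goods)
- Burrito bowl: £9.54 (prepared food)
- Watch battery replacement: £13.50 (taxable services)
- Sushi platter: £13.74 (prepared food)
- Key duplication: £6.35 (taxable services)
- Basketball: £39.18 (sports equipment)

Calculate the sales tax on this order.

£10.33

Bike helmet £68.55: sports equipment → 6.25% → £4.28
Salad bar box £13.94: prepared food → 4% → £0.56
Extension cord £12.45: all other tangible goods → 3.75% → £0.47
Café latte £6.20: prepared food → 4% → £0.25
Breakfast burrito £7.64: prepared food → 4% → £0.31
Bookshelf £79.06: furniture, buyer-exempt → 0% → £0.00
Dish soap £8.92: all other tangible goods → 3.75% → £0.33
Burrito bowl £9.54: prepared food → 4% → £0.38
Watch battery replacement £13.50: taxable services → 3.75% → £0.51
Sushi platter £13.74: prepared food → 4% → £0.55
Key duplication £6.35: taxable services → 3.75% → £0.24
Basketball £39.18: sports equipment → 6.25% → £2.45
Total tax = £4.28 + £0.56 + £0.47 + £0.25 + £0.31 + £0.33 + £0.38 + £0.51 + £0.55 + £0.24 + £2.45 = £10.33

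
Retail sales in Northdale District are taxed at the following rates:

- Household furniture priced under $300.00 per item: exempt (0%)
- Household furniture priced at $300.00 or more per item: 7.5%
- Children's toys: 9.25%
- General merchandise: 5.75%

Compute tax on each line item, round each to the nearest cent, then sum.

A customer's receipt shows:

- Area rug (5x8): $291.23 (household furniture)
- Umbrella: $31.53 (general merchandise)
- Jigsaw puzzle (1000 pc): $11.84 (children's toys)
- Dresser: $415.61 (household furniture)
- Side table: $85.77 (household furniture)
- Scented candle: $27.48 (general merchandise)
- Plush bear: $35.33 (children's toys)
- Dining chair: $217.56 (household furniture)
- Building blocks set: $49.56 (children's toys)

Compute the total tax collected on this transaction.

Area rug (5x8) $291.23: household furniture, under $300.00 → 0% → $0.00
Umbrella $31.53: general merchandise → 5.75% → $1.81
Jigsaw puzzle (1000 pc) $11.84: children's toys → 9.25% → $1.10
Dresser $415.61: household furniture, $300.00 or more → 7.5% → $31.17
Side table $85.77: household furniture, under $300.00 → 0% → $0.00
Scented candle $27.48: general merchandise → 5.75% → $1.58
Plush bear $35.33: children's toys → 9.25% → $3.27
Dining chair $217.56: household furniture, under $300.00 → 0% → $0.00
Building blocks set $49.56: children's toys → 9.25% → $4.58
Total tax = $1.81 + $1.10 + $31.17 + $1.58 + $3.27 + $4.58 = $43.51

$43.51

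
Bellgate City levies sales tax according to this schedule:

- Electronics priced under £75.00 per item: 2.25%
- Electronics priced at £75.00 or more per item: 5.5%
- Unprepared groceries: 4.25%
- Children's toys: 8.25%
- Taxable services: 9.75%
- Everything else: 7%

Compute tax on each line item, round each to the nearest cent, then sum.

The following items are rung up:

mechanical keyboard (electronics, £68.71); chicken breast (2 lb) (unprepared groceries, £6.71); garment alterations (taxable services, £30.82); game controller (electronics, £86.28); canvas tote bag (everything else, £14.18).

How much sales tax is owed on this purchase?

£10.58

Mechanical keyboard £68.71: electronics, under £75.00 → 2.25% → £1.55
Chicken breast (2 lb) £6.71: unprepared groceries → 4.25% → £0.29
Garment alterations £30.82: taxable services → 9.75% → £3.00
Game controller £86.28: electronics, £75.00 or more → 5.5% → £4.75
Canvas tote bag £14.18: everything else → 7% → £0.99
Total tax = £1.55 + £0.29 + £3.00 + £4.75 + £0.99 = £10.58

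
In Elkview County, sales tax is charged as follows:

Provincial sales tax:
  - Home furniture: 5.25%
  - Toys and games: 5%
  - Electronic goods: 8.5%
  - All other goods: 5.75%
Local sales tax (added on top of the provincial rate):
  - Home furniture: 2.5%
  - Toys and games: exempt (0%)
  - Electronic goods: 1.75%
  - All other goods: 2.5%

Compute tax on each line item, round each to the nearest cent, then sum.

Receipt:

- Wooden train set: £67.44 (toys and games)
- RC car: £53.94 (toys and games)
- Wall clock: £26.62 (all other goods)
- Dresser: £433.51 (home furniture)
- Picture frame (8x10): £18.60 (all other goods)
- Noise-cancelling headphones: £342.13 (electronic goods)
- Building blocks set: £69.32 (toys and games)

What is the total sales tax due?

Wooden train set £67.44: toys and games → 5% + 0% local = 5% → £3.37
RC car £53.94: toys and games → 5% + 0% local = 5% → £2.70
Wall clock £26.62: all other goods → 5.75% + 2.5% local = 8.25% → £2.20
Dresser £433.51: home furniture → 5.25% + 2.5% local = 7.75% → £33.60
Picture frame (8x10) £18.60: all other goods → 5.75% + 2.5% local = 8.25% → £1.53
Noise-cancelling headphones £342.13: electronic goods → 8.5% + 1.75% local = 10.25% → £35.07
Building blocks set £69.32: toys and games → 5% + 0% local = 5% → £3.47
Total tax = £3.37 + £2.70 + £2.20 + £33.60 + £1.53 + £35.07 + £3.47 = £81.94

£81.94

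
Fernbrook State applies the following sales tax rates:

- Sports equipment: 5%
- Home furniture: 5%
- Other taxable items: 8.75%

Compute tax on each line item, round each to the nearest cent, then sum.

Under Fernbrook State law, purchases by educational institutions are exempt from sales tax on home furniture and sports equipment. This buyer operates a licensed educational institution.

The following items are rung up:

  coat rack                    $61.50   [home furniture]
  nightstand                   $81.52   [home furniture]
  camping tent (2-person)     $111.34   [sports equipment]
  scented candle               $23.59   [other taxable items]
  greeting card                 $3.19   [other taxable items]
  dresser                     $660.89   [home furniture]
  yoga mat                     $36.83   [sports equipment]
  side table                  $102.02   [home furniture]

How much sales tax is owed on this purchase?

Coat rack $61.50: home furniture, buyer-exempt → 0% → $0.00
Nightstand $81.52: home furniture, buyer-exempt → 0% → $0.00
Camping tent (2-person) $111.34: sports equipment, buyer-exempt → 0% → $0.00
Scented candle $23.59: other taxable items → 8.75% → $2.06
Greeting card $3.19: other taxable items → 8.75% → $0.28
Dresser $660.89: home furniture, buyer-exempt → 0% → $0.00
Yoga mat $36.83: sports equipment, buyer-exempt → 0% → $0.00
Side table $102.02: home furniture, buyer-exempt → 0% → $0.00
Total tax = $2.06 + $0.28 = $2.34

$2.34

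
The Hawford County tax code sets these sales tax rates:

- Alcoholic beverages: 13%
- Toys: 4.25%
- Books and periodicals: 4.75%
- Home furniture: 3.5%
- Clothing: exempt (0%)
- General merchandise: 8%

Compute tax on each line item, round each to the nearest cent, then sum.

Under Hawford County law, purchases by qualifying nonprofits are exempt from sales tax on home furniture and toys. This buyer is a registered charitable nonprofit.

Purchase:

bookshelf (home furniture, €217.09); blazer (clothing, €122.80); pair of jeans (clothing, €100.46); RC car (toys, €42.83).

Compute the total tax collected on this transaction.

Bookshelf €217.09: home furniture, buyer-exempt → 0% → €0.00
Blazer €122.80: clothing → 0% → €0.00
Pair of jeans €100.46: clothing → 0% → €0.00
RC car €42.83: toys, buyer-exempt → 0% → €0.00
Total tax = €0.00

€0.00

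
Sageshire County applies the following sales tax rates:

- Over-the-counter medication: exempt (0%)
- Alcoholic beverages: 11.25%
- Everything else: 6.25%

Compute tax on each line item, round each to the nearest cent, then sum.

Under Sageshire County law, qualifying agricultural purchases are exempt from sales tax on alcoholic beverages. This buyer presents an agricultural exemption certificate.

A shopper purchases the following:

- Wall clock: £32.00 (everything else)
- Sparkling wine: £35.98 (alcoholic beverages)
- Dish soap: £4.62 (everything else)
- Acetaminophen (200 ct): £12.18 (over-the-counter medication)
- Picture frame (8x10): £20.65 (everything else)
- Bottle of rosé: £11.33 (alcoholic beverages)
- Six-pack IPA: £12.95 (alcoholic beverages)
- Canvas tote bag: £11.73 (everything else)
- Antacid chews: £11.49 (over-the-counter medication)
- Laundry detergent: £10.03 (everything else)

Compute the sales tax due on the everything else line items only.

Wall clock £32.00: everything else → 6.25% → £2.00
Dish soap £4.62: everything else → 6.25% → £0.29
Picture frame (8x10) £20.65: everything else → 6.25% → £1.29
Canvas tote bag £11.73: everything else → 6.25% → £0.73
Laundry detergent £10.03: everything else → 6.25% → £0.63
Tax on everything else = £2.00 + £0.29 + £1.29 + £0.73 + £0.63 = £4.94

£4.94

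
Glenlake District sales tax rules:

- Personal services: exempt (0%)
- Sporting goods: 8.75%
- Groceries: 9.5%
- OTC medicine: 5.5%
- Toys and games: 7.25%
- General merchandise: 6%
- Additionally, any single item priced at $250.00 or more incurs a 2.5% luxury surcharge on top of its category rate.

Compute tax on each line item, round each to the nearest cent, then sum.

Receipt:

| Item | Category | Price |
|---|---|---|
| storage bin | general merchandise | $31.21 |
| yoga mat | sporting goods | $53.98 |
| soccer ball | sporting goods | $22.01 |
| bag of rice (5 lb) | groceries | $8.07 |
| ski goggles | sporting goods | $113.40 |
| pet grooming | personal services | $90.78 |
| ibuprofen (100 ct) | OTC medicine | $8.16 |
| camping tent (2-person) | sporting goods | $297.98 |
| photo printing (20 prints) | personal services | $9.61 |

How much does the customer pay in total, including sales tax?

$688.38

Storage bin $31.21: general merchandise → 6% → $1.87
Yoga mat $53.98: sporting goods → 8.75% → $4.72
Soccer ball $22.01: sporting goods → 8.75% → $1.93
Bag of rice (5 lb) $8.07: groceries → 9.5% → $0.77
Ski goggles $113.40: sporting goods → 8.75% → $9.92
Pet grooming $90.78: personal services → 0% → $0.00
Ibuprofen (100 ct) $8.16: OTC medicine → 5.5% → $0.45
Camping tent (2-person) $297.98: sporting goods → 8.75% + 2.5% surcharge = 11.25% → $33.52
Photo printing (20 prints) $9.61: personal services → 0% → $0.00
Subtotal = $635.20; tax = $53.18; total due = $688.38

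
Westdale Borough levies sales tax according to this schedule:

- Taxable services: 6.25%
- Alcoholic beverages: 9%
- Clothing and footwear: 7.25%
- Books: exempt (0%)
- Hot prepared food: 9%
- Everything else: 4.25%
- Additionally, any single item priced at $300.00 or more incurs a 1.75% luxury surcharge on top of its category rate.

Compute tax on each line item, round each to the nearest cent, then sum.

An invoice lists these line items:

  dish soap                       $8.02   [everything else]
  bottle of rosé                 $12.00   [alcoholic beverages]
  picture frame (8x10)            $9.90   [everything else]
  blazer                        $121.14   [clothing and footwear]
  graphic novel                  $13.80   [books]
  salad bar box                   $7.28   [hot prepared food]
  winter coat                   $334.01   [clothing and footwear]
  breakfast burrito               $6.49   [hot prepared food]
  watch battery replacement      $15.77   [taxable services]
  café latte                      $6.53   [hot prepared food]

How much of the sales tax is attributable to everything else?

$0.76

Dish soap $8.02: everything else → 4.25% → $0.34
Picture frame (8x10) $9.90: everything else → 4.25% → $0.42
Tax on everything else = $0.34 + $0.42 = $0.76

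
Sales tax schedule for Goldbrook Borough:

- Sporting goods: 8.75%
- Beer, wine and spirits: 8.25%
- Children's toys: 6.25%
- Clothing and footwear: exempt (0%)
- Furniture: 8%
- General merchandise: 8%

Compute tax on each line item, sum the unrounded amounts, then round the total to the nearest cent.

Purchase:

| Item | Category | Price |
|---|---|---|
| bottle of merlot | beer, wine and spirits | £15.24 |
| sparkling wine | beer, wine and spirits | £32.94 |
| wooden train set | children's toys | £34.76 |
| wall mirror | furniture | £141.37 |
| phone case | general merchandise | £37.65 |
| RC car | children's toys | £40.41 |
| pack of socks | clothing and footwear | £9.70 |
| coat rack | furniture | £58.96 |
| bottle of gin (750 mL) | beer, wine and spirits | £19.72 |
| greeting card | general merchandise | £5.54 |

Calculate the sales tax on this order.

Bottle of merlot £15.24: beer, wine and spirits → 8.25% → £1.2573
Sparkling wine £32.94: beer, wine and spirits → 8.25% → £2.71755
Wooden train set £34.76: children's toys → 6.25% → £2.1725
Wall mirror £141.37: furniture → 8% → £11.3096
Phone case £37.65: general merchandise → 8% → £3.012
RC car £40.41: children's toys → 6.25% → £2.525625
Pack of socks £9.70: clothing and footwear → 0% → £0.00
Coat rack £58.96: furniture → 8% → £4.7168
Bottle of gin (750 mL) £19.72: beer, wine and spirits → 8.25% → £1.6269
Greeting card £5.54: general merchandise → 8% → £0.4432
Unrounded tax sum = £29.781475 → £29.78

£29.78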